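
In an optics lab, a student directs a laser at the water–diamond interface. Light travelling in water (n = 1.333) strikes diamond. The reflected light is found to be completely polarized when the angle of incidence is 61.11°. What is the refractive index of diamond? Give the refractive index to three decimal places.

n ≈ 2.416

At the Brewster angle, tan θ_B = n₂/n₁ with n₁ on the incident side (water) and n₂ on the transmitted side (diamond).
n₂ = n₁ tan θ_B = 1.333 × tan 61.11° = 2.416.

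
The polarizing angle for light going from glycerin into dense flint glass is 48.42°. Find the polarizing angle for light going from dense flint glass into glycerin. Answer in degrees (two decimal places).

θ_B' ≈ 41.58°

Reversing the direction swaps n₁ and n₂, so tan θ_B' = 1/tan θ_B and θ_B' = 90° − θ_B.
Hence θ_B' = 90° − 48.42° = 41.58°.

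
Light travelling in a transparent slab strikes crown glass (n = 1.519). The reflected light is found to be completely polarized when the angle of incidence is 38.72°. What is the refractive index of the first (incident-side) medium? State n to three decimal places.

n ≈ 1.895

At the polarizing angle, tan θ_B = n₂/n₁ with n₁ on the incident side (a transparent slab) and n₂ on the transmitted side (crown glass).
n₁ = n₂ / tan θ_B = 1.519 / tan 38.72° = 1.895.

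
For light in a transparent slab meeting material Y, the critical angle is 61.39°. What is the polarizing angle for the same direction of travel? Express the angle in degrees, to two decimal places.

θ_B ≈ 41.28°

n₂/n₁ = sin θ_c = sin 61.39° = 0.8779.
tan θ_B equals the same ratio, so θ_B = arctan(0.8779) = 41.28°.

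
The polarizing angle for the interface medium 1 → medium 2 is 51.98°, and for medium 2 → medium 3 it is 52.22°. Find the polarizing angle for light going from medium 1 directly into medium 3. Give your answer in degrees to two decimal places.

θ_B ≈ 58.78°

Each Brewster angle gives a ratio: n₂/n₁ = tan 51.98° = 1.2790, n₃/n₂ = tan 52.22° = 1.2901.
So n₃/n₁ = (n₂/n₁)(n₃/n₂) = 1.2790 × 1.2901 = 1.6501.
θ_B(1→3) = arctan(1.6501) = 58.78°.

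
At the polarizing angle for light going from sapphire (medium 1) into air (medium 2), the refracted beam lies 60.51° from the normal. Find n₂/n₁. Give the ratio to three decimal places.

n₂/n₁ ≈ 0.566

θ_B + θ_t = 90°, so θ_B = 90° − 60.51° = 29.49°.
Then n₂/n₁ = tan θ_B = tan 29.49° = 0.566.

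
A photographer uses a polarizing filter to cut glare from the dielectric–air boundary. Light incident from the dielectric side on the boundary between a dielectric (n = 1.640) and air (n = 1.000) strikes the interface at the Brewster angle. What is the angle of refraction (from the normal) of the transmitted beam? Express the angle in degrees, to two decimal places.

θ_B = arctan(n₂/n₁) = arctan(1.000/1.640) = 31.37°.
Since θ_B + θ_t = 90° at Brewster incidence, θ_t = 90° − 31.37° = 58.63°.

θ_t ≈ 58.63°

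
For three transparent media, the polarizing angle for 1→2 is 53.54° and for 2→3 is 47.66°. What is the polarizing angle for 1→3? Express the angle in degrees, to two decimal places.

θ_B ≈ 56.05°

tan θ_B(1→2) = n₂/n₁ = tan 53.54° = 1.3534.
tan θ_B(2→3) = n₃/n₂ = tan 47.66° = 1.0974.
Multiplying, n₃/n₁ = 1.3534 × 1.0974 = 1.4853, and θ_B(1→3) = arctan 1.4853 = 56.05°.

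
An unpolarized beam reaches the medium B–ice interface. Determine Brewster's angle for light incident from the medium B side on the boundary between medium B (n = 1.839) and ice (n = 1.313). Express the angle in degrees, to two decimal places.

θ_B ≈ 35.53°

Here n₂/n₁ = 1.313/1.839 = 0.7140, and Brewster's law gives tan θ_B = n₂/n₁.
So θ_B = arctan 0.7140 = 35.53°.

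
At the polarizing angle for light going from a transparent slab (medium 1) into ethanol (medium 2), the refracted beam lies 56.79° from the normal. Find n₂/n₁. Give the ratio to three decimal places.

n₂/n₁ ≈ 0.655

At Brewster incidence θ_B = 90° − θ_t = 90° − 56.79° = 33.21°.
tan θ_B = n₂/n₁, so n₂/n₁ = tan 33.21° = 0.655.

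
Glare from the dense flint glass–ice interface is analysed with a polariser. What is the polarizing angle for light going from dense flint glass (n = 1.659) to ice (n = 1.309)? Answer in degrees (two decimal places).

At Brewster's angle the reflected and refracted rays are perpendicular, which with Snell's law gives tan θ_B = n₂/n₁.
Here n₂/n₁ = 1.309/1.659 = 0.7890, and Brewster's law gives tan θ_B = n₂/n₁.
θ_B = arctan(0.7890) = 38.27°.

θ_B ≈ 38.27°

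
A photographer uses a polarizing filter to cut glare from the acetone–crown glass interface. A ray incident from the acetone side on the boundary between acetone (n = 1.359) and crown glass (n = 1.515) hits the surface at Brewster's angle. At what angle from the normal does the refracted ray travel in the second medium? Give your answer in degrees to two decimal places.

First find Brewster's angle: tan θ_B = 1.515/1.359 = 1.1148, giving θ_B = 48.11°.
The refracted ray is perpendicular to the reflected ray, so θ_t = 90° − θ_B = 41.89°.

θ_t ≈ 41.89°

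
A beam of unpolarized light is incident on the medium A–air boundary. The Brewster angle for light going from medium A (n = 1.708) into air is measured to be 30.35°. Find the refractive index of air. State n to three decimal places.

Full polarization of the reflected beam means tan θ_B = n₂/n₁, where n₁ is the incident medium (medium A).
n₂ = n₁ tan θ_B = 1.708 × tan 30.35° = 1.000.

n ≈ 1.000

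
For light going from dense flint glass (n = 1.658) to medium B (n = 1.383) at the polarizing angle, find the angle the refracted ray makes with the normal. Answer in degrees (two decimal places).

tan θ_B = n₂/n₁ = 1.383/1.658 = 0.8341, so θ_B = 39.83°.
The refracted ray is perpendicular to the reflected ray, so θ_t = 90° − θ_B = 50.17°.

θ_t ≈ 50.17°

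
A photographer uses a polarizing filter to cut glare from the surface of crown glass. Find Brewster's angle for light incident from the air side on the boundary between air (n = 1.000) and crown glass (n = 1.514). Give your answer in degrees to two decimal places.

Brewster's condition: tan θ_B = n₂/n₁ = 1.514/1.000 = 1.5140.
θ_B = arctan(1.5140) = 56.56°.

θ_B ≈ 56.56°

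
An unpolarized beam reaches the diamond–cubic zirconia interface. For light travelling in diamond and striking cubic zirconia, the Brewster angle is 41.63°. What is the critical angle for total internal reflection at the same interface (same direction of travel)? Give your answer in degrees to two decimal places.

tan θ_B = n₂/n₁ = tan 41.63° = 0.8888.
Total internal reflection: sin θ_c = n₂/n₁ = 0.8888.
θ_c = arcsin(0.8888) = 62.72°.

θ_c ≈ 62.72°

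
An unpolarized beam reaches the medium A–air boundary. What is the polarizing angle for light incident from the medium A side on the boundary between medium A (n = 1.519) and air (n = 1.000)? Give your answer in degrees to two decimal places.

The reflected p-component vanishes when tan θ_B = n₂/n₁.
Here n₂/n₁ = 1.000/1.519 = 0.6583, and Brewster's law gives tan θ_B = n₂/n₁. Taking the arctangent, θ_B = 33.36°.

θ_B ≈ 33.36°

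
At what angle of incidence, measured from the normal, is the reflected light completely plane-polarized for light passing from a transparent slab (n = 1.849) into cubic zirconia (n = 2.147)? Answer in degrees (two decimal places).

θ_B ≈ 49.26°

Brewster's condition: tan θ_B = n₂/n₁ = 2.147/1.849 = 1.1612. Taking the arctangent, θ_B = 49.26°.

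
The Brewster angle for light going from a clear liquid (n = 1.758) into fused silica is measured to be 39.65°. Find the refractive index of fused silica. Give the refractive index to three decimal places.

n ≈ 1.457

Brewster's law: tan θ_B = n₂/n₁ (light incident in a clear liquid, refracted into fused silica).
n₂ = n₁ tan θ_B = 1.758 × tan 39.65° = 1.457.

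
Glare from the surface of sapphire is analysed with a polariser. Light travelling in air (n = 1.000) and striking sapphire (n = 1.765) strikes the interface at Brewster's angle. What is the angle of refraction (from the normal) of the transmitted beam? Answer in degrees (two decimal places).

First find Brewster's angle: tan θ_B = 1.765/1.000 = 1.7650, giving θ_B = 60.47°.
The refracted ray is perpendicular to the reflected ray, so θ_t = 90° − θ_B = 29.53°.

θ_t ≈ 29.53°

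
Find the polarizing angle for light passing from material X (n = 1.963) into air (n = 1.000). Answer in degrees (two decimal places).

The reflected p-component vanishes when tan θ_B = n₂/n₁.
tan θ_B = n₂/n₁ = 1.000/1.963 = 0.5094.
θ_B = arctan(0.5094) = 27.00°.

θ_B ≈ 27.00°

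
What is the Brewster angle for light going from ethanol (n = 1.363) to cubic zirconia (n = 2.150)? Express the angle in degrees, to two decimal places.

θ_B ≈ 57.63°

The reflected p-component vanishes when tan θ_B = n₂/n₁.
Brewster's condition: tan θ_B = n₂/n₁ = 2.150/1.363 = 1.5774. Taking the arctangent, θ_B = 57.63°.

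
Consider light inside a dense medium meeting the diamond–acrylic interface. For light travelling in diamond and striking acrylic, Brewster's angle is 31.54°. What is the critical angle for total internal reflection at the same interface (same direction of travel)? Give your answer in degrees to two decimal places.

θ_c ≈ 37.86°

n₂/n₁ = tan 31.54° = 0.6138; the critical angle satisfies sin θ_c = n₂/n₁.
θ_c = arcsin(0.6138) = 37.86°.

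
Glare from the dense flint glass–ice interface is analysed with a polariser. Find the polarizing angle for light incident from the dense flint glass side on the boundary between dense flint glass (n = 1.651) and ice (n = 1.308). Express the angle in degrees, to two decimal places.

θ_B ≈ 38.39°

At Brewster's angle the reflected and refracted rays are perpendicular, which with Snell's law gives tan θ_B = n₂/n₁.
Brewster's condition: tan θ_B = n₂/n₁ = 1.308/1.651 = 0.7922.
So θ_B = arctan 0.7922 = 38.39°.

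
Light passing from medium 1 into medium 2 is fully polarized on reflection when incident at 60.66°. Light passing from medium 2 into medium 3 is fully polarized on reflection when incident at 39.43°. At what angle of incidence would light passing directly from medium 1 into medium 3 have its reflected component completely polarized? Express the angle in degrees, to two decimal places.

n₂/n₁ = tan 60.66° = 1.7791 and n₃/n₂ = tan 39.43° = 0.8223.
Multiplying, n₃/n₁ = 1.7791 × 0.8223 = 1.4629, and θ_B(1→3) = arctan 1.4629 = 55.64°.

θ_B ≈ 55.64°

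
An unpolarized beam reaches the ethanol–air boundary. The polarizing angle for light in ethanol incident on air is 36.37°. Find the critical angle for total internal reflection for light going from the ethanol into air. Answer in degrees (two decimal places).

θ_c ≈ 47.43°

tan θ_B = n₂/n₁ = tan 36.37° = 0.7365.
Total internal reflection: sin θ_c = n₂/n₁ = 0.7365.
θ_c = arcsin(0.7365) = 47.43°.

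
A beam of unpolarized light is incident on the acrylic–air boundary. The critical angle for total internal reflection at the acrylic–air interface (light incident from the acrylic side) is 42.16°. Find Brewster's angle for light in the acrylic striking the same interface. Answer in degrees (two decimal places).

n₂/n₁ = sin θ_c = sin 42.16° = 0.6712.
tan θ_B equals the same ratio, so θ_B = arctan(0.6712) = 33.87°.

θ_B ≈ 33.87°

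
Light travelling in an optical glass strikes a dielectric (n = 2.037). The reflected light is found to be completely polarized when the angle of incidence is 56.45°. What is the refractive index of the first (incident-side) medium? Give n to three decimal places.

Full polarization of the reflected beam means tan θ_B = n₂/n₁, where n₁ is the incident medium (an optical glass).
n₁ = n₂ / tan θ_B = 2.037 / tan 56.45° = 1.351.

n ≈ 1.351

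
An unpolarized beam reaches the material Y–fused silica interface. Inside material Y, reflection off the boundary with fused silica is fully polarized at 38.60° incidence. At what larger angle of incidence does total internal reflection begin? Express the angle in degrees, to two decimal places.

θ_c ≈ 52.97°

n₂/n₁ = tan 38.60° = 0.7983; the critical angle satisfies sin θ_c = n₂/n₁.
θ_c = arcsin(0.7983) = 52.97°.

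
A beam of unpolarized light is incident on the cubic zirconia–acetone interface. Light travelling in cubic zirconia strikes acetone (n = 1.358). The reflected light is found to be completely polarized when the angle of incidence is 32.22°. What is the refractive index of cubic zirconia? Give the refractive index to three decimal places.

n ≈ 2.155

At the Brewster angle, tan θ_B = n₂/n₁ with n₁ on the incident side (cubic zirconia) and n₂ on the transmitted side (acetone).
n₁ = n₂ / tan θ_B = 1.358 / tan 32.22° = 2.155.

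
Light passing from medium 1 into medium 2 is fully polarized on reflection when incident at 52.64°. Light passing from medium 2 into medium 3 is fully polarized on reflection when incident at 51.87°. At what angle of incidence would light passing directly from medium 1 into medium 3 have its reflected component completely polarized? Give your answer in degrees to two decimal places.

θ_B ≈ 59.07°

n₂/n₁ = tan 52.64° = 1.3098 and n₃/n₂ = tan 51.87° = 1.2740.
Multiplying, n₃/n₁ = 1.3098 × 1.2740 = 1.6687, and θ_B(1→3) = arctan 1.6687 = 59.07°.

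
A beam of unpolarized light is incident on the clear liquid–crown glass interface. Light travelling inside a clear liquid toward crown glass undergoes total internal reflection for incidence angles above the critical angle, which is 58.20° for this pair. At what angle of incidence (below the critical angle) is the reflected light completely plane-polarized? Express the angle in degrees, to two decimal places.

sin θ_c = n₂/n₁, so n₂/n₁ = sin 58.20° = 0.8499.
Brewster: tan θ_B = n₂/n₁ = 0.8499.
θ_B = arctan(0.8499) = 40.36°.

θ_B ≈ 40.36°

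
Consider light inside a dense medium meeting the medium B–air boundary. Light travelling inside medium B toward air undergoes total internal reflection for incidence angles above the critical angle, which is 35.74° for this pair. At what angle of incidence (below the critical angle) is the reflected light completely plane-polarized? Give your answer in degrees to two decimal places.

θ_B ≈ 30.29°

At the critical angle sin θ_c = n₂/n₁, giving n₂/n₁ = sin 35.74° = 0.5841.
Then tan θ_B = n₂/n₁ = 0.5841, so θ_B = arctan 0.5841 = 30.29°.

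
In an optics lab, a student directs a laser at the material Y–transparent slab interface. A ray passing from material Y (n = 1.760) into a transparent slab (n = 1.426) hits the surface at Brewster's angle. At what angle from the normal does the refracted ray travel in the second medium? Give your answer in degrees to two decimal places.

θ_t ≈ 50.98°

tan θ_B = n₂/n₁ = 1.426/1.760 = 0.8102, so θ_B = 39.02°.
Since θ_B + θ_t = 90° at Brewster incidence, θ_t = 90° − 39.02° = 50.98°.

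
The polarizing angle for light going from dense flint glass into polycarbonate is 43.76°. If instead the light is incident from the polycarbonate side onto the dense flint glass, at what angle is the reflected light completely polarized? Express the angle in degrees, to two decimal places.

θ_B' ≈ 46.24°

tan θ_B' = n₁/n₂ = 1/tan θ_B, so θ_B' = 90° − θ_B.
θ_B' = 90° − 43.76° = 46.24°.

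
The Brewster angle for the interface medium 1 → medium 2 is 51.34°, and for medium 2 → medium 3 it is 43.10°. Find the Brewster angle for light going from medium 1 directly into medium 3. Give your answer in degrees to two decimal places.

n₂/n₁ = tan 51.34° = 1.2500 and n₃/n₂ = tan 43.10° = 0.9358.
So n₃/n₁ = (n₂/n₁)(n₃/n₂) = 1.2500 × 0.9358 = 1.1697.
θ_B(1→3) = arctan(1.1697) = 49.47°.

θ_B ≈ 49.47°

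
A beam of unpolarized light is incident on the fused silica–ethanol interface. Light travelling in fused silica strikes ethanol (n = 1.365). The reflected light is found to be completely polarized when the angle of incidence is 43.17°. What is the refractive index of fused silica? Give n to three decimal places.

n ≈ 1.455

Full polarization of the reflected beam means tan θ_B = n₂/n₁, where n₁ is the incident medium (fused silica).
n₁ = n₂ / tan θ_B = 1.365 / tan 43.17° = 1.455.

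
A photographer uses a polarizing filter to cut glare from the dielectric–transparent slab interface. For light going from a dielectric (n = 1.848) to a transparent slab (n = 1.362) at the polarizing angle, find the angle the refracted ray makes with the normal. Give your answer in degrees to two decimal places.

θ_t ≈ 53.61°

First find Brewster's angle: tan θ_B = 1.362/1.848 = 0.7370, giving θ_B = 36.39°.
At Brewster's angle the reflected and refracted rays are perpendicular, so θ_t = 90° − θ_B = 90° − 36.39° = 53.61°.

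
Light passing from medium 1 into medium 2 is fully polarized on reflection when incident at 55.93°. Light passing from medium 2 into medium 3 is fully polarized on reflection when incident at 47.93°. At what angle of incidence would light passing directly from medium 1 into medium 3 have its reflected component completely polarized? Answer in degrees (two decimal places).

θ_B ≈ 58.60°

Each Brewster angle gives a ratio: n₂/n₁ = tan 55.93° = 1.4787, n₃/n₂ = tan 47.93° = 1.1079.
n₃/n₁ = 1.6382. Then tan θ_B(1→3) = n₃/n₁, so θ_B(1→3) = arctan(1.6382) = 58.60°.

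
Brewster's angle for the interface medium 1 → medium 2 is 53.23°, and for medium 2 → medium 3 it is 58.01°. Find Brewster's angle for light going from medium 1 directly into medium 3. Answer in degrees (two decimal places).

θ_B ≈ 64.98°

tan θ_B(1→2) = n₂/n₁ = tan 53.23° = 1.3382.
tan θ_B(2→3) = n₃/n₂ = tan 58.01° = 1.6010.
Multiplying, n₃/n₁ = 1.3382 × 1.6010 = 2.1424, and θ_B(1→3) = arctan 2.1424 = 64.98°.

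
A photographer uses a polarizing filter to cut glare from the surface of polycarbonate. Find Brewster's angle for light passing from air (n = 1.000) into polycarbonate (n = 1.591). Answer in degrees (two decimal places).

θ_B ≈ 57.85°

Here n₂/n₁ = 1.591/1.000 = 1.5910, and Brewster's law gives tan θ_B = n₂/n₁. Taking the arctangent, θ_B = 57.85°.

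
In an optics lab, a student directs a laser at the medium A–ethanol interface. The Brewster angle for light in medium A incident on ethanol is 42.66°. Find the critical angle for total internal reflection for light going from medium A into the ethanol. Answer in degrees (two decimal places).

From Brewster, n₂/n₁ = tan θ_B = tan 42.66° = 0.9215.
Then sin θ_c = n₂/n₁ = 0.9215, so θ_c = arcsin 0.9215 = 67.14°.

θ_c ≈ 67.14°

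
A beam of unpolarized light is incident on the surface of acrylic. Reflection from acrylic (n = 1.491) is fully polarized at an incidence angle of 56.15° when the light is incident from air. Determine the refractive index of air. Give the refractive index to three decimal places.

At the Brewster angle, tan θ_B = n₂/n₁ with n₁ on the incident side (air) and n₂ on the transmitted side (acrylic).
n₁ = n₂ / tan θ_B = 1.491 / tan 56.15° = 1.000.

n ≈ 1.000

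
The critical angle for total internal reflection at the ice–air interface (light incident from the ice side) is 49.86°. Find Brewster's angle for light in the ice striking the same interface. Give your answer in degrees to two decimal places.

At the critical angle sin θ_c = n₂/n₁, giving n₂/n₁ = sin 49.86° = 0.7645.
Then tan θ_B = n₂/n₁ = 0.7645, so θ_B = arctan 0.7645 = 37.40°.

θ_B ≈ 37.40°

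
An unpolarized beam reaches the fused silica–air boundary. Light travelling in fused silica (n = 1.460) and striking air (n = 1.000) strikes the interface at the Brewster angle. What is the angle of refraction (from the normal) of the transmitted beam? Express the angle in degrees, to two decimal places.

θ_t ≈ 55.59°

First find Brewster's angle: tan θ_B = 1.000/1.460 = 0.6849, giving θ_B = 34.41°.
Since θ_B + θ_t = 90° at Brewster incidence, θ_t = 90° − 34.41° = 55.59°.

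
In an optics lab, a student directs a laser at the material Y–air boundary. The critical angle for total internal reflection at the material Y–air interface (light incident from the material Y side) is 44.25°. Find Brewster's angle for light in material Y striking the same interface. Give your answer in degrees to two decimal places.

θ_B ≈ 34.91°

sin θ_c = n₂/n₁, so n₂/n₁ = sin 44.25° = 0.6978.
Brewster: tan θ_B = n₂/n₁ = 0.6978.
θ_B = arctan(0.6978) = 34.91°.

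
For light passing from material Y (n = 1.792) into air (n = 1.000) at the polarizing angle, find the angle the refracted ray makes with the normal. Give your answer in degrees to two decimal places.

θ_t ≈ 60.84°

tan θ_B = n₂/n₁ = 1.000/1.792 = 0.5580, so θ_B = 29.16°.
The refracted ray is perpendicular to the reflected ray, so θ_t = 90° − θ_B = 60.84°.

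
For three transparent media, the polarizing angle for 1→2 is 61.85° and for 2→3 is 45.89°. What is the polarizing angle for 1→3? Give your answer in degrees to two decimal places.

θ_B ≈ 62.58°

n₂/n₁ = tan 61.85° = 1.8689 and n₃/n₂ = tan 45.89° = 1.0316.
So n₃/n₁ = (n₂/n₁)(n₃/n₂) = 1.8689 × 1.0316 = 1.9279.
θ_B(1→3) = arctan(1.9279) = 62.58°.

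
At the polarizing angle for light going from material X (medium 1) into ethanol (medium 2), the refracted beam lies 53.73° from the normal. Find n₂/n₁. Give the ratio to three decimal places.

At Brewster incidence θ_B = 90° − θ_t = 90° − 53.73° = 36.27°.
Then n₂/n₁ = tan θ_B = tan 36.27° = 0.734.

n₂/n₁ ≈ 0.734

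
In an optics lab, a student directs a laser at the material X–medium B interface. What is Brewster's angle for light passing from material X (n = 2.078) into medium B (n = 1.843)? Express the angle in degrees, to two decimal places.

The reflected p-component vanishes when tan θ_B = n₂/n₁.
Here n₂/n₁ = 1.843/2.078 = 0.8869, and Brewster's law gives tan θ_B = n₂/n₁.
θ_B = arctan(0.8869) = 41.57°.

θ_B ≈ 41.57°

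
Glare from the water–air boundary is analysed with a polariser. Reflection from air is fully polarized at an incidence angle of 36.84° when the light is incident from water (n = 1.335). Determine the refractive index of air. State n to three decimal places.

n ≈ 1.000

At the polarizing angle, tan θ_B = n₂/n₁ with n₁ on the incident side (water) and n₂ on the transmitted side (air).
n₂ = n₁ tan θ_B = 1.335 × tan 36.84° = 1.000.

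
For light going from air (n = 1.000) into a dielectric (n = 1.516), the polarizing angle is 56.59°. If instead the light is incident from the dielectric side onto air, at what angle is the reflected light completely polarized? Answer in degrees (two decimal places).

θ_B' ≈ 33.41°

tan θ_B' = n₁/n₂ = 1/tan θ_B, so θ_B' = 90° − θ_B.
θ_B' = 90° − 56.59° = 33.41°.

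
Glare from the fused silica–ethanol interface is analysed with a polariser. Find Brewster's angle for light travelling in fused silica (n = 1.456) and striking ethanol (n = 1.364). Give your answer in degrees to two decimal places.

Brewster's condition: tan θ_B = n₂/n₁ = 1.364/1.456 = 0.9368. Taking the arctangent, θ_B = 43.13°.

θ_B ≈ 43.13°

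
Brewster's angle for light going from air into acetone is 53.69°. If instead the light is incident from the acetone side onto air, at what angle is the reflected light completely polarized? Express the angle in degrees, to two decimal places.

θ_B' ≈ 36.31°

tan θ_B' = n₁/n₂ = 1/tan θ_B, so θ_B' = 90° − θ_B.
θ_B' = 90° − 53.69° = 36.31°.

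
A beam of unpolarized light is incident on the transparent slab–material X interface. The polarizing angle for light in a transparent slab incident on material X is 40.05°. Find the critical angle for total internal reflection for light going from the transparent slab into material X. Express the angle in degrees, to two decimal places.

θ_c ≈ 57.20°

From Brewster, n₂/n₁ = tan θ_B = tan 40.05° = 0.8406.
Then sin θ_c = n₂/n₁ = 0.8406, so θ_c = arcsin 0.8406 = 57.20°.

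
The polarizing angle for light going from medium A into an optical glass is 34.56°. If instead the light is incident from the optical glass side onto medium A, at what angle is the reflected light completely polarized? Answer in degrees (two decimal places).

tan θ_B' = n₁/n₂ = 1/tan θ_B, so θ_B' = 90° − θ_B.
θ_B' = 90° − 34.56° = 55.44°.

θ_B' ≈ 55.44°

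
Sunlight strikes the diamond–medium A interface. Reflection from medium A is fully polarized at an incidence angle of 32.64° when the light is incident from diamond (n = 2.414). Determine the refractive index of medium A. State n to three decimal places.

n ≈ 1.546

Brewster's law: tan θ_B = n₂/n₁ (light incident in diamond, refracted into medium A).
n₂ = n₁ tan θ_B = 2.414 × tan 32.64° = 1.546.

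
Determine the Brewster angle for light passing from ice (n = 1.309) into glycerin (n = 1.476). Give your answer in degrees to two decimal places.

θ_B ≈ 48.43°

Brewster's condition: tan θ_B = n₂/n₁ = 1.476/1.309 = 1.1276.
θ_B = arctan(1.1276) = 48.43°.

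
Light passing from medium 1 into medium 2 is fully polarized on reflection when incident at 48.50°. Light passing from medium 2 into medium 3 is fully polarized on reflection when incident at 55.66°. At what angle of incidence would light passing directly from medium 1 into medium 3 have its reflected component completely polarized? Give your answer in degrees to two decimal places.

θ_B ≈ 58.85°

Each Brewster angle gives a ratio: n₂/n₁ = tan 48.50° = 1.1303, n₃/n₂ = tan 55.66° = 1.4637.
So n₃/n₁ = (n₂/n₁)(n₃/n₂) = 1.1303 × 1.4637 = 1.6545.
θ_B(1→3) = arctan(1.6545) = 58.85°.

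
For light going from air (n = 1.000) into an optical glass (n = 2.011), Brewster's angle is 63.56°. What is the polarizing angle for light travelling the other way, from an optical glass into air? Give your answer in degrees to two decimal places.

tan θ_B' = n₁/n₂ = 1/tan θ_B, so θ_B' = 90° − θ_B.
θ_B' = 90° − 63.56° = 26.44°.

θ_B' ≈ 26.44°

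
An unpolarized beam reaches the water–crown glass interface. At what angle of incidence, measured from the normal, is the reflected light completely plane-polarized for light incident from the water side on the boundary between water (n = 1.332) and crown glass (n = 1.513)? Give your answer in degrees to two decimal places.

θ_B ≈ 48.64°

Here n₂/n₁ = 1.513/1.332 = 1.1359, and Brewster's law gives tan θ_B = n₂/n₁.
So θ_B = arctan 1.1359 = 48.64°.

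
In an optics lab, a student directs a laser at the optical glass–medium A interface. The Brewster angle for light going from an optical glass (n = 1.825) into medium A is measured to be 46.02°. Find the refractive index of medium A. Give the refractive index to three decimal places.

n ≈ 1.891

Full polarization of the reflected beam means tan θ_B = n₂/n₁, where n₁ is the incident medium (an optical glass).
n₂ = n₁ tan θ_B = 1.825 × tan 46.02° = 1.891.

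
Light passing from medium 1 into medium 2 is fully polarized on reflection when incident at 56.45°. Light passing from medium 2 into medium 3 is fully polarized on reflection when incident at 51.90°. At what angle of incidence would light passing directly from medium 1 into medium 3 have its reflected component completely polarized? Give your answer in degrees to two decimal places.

n₂/n₁ = tan 56.45° = 1.5080 and n₃/n₂ = tan 51.90° = 1.2753.
n₃/n₁ = 1.9232. Then tan θ_B(1→3) = n₃/n₁, so θ_B(1→3) = arctan(1.9232) = 62.53°.

θ_B ≈ 62.53°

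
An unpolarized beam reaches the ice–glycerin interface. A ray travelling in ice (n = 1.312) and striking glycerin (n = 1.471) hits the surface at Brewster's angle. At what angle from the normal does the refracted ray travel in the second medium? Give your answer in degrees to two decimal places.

θ_t ≈ 41.73°

First find Brewster's angle: tan θ_B = 1.471/1.312 = 1.1212, giving θ_B = 48.27°.
The refracted ray is perpendicular to the reflected ray, so θ_t = 90° − θ_B = 41.73°.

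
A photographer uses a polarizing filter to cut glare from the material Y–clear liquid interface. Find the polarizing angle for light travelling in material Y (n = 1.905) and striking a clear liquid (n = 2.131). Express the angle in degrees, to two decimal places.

At Brewster's angle the reflected and refracted rays are perpendicular, which with Snell's law gives tan θ_B = n₂/n₁.
tan θ_B = n₂/n₁ = 2.131/1.905 = 1.1186.
θ_B = arctan(1.1186) = 48.20°.

θ_B ≈ 48.20°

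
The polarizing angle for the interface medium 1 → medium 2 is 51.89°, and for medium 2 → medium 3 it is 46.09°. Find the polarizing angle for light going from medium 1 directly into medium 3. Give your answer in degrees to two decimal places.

n₂/n₁ = tan 51.89° = 1.2749 and n₃/n₂ = tan 46.09° = 1.0388.
So n₃/n₁ = (n₂/n₁)(n₃/n₂) = 1.2749 × 1.0388 = 1.3243.
θ_B(1→3) = arctan(1.3243) = 52.94°.

θ_B ≈ 52.94°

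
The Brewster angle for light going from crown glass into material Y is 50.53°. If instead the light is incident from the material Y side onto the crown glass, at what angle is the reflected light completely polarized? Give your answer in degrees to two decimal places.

The two Brewster angles are complementary: θ_B' = 90° − θ_B = 90° − 50.53° = 39.47°.

θ_B' ≈ 39.47°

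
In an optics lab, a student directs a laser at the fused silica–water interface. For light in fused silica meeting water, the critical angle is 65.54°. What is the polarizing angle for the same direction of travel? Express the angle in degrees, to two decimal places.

At the critical angle sin θ_c = n₂/n₁, giving n₂/n₁ = sin 65.54° = 0.9103.
Then tan θ_B = n₂/n₁ = 0.9103, so θ_B = arctan 0.9103 = 42.31°.

θ_B ≈ 42.31°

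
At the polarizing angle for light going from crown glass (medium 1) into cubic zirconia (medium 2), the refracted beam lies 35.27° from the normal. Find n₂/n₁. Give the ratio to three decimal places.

n₂/n₁ ≈ 1.414

θ_B + θ_t = 90°, so θ_B = 90° − 35.27° = 54.73°.
tan θ_B = n₂/n₁, so n₂/n₁ = tan 54.73° = 1.414.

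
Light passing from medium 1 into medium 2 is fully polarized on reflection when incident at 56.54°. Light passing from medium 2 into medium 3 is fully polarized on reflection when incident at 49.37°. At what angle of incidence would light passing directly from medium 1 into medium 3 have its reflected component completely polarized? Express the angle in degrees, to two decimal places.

Each Brewster angle gives a ratio: n₂/n₁ = tan 56.54° = 1.5131, n₃/n₂ = tan 49.37° = 1.1655.
n₃/n₁ = 1.7635. Then tan θ_B(1→3) = n₃/n₁, so θ_B(1→3) = arctan(1.7635) = 60.44°.

θ_B ≈ 60.44°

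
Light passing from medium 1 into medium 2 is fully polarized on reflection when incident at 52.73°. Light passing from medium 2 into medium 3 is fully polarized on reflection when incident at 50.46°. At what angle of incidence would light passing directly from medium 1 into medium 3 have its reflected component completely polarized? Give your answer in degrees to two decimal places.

tan θ_B(1→2) = n₂/n₁ = tan 52.73° = 1.3141.
tan θ_B(2→3) = n₃/n₂ = tan 50.46° = 1.2114.
n₃/n₁ = 1.5919. Then tan θ_B(1→3) = n₃/n₁, so θ_B(1→3) = arctan(1.5919) = 57.86°.

θ_B ≈ 57.86°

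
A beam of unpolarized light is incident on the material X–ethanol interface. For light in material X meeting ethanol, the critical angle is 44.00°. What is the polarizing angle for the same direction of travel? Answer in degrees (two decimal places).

At the critical angle sin θ_c = n₂/n₁, giving n₂/n₁ = sin 44.00° = 0.6947.
Then tan θ_B = n₂/n₁ = 0.6947, so θ_B = arctan 0.6947 = 34.79°.

θ_B ≈ 34.79°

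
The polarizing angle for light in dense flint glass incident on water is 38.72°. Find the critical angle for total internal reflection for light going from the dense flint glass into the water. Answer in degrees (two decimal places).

n₂/n₁ = tan 38.72° = 0.8017; the critical angle satisfies sin θ_c = n₂/n₁.
θ_c = arcsin(0.8017) = 53.30°.

θ_c ≈ 53.30°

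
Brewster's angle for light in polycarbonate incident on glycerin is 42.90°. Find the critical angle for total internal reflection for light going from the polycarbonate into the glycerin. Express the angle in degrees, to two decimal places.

n₂/n₁ = tan 42.90° = 0.9293; the critical angle satisfies sin θ_c = n₂/n₁.
θ_c = arcsin(0.9293) = 68.32°.

θ_c ≈ 68.32°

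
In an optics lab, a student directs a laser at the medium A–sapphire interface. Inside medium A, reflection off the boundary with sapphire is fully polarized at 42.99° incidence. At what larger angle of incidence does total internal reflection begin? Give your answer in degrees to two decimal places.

n₂/n₁ = tan 42.99° = 0.9322; the critical angle satisfies sin θ_c = n₂/n₁.
θ_c = arcsin(0.9322) = 68.78°.

θ_c ≈ 68.78°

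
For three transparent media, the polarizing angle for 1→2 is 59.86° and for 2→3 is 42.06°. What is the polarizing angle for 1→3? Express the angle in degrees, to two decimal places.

Each Brewster angle gives a ratio: n₂/n₁ = tan 59.86° = 1.7223, n₃/n₂ = tan 42.06° = 0.9023.
n₃/n₁ = 1.5541. Then tan θ_B(1→3) = n₃/n₁, so θ_B(1→3) = arctan(1.5541) = 57.24°.

θ_B ≈ 57.24°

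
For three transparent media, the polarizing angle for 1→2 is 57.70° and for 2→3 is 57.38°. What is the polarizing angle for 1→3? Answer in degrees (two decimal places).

n₂/n₁ = tan 57.70° = 1.5818 and n₃/n₂ = tan 57.38° = 1.5625.
Multiplying, n₃/n₁ = 1.5818 × 1.5625 = 2.4716, and θ_B(1→3) = arctan 2.4716 = 67.97°.

θ_B ≈ 67.97°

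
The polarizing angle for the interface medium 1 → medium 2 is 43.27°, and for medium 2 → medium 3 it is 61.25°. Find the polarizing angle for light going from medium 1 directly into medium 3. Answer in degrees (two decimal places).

θ_B ≈ 59.77°

n₂/n₁ = tan 43.27° = 0.9414 and n₃/n₂ = tan 61.25° = 1.8228.
Multiplying, n₃/n₁ = 0.9414 × 1.8228 = 1.7159, and θ_B(1→3) = arctan 1.7159 = 59.77°.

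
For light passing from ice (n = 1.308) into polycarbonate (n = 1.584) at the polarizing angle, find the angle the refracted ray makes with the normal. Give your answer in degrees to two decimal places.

θ_t ≈ 39.55°

First find Brewster's angle: tan θ_B = 1.584/1.308 = 1.2110, giving θ_B = 50.45°.
The refracted ray is perpendicular to the reflected ray, so θ_t = 90° − θ_B = 39.55°.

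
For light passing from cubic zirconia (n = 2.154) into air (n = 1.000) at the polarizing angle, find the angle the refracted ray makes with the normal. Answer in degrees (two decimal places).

θ_B = arctan(n₂/n₁) = arctan(1.000/2.154) = 24.90°.
At Brewster's angle the reflected and refracted rays are perpendicular, so θ_t = 90° − θ_B = 90° − 24.90° = 65.10°.

θ_t ≈ 65.10°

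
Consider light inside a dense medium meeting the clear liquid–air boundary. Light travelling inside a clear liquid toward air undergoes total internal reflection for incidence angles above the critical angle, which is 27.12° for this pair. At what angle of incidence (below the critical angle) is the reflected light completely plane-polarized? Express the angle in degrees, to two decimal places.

θ_B ≈ 24.51°

At the critical angle sin θ_c = n₂/n₁, giving n₂/n₁ = sin 27.12° = 0.4559.
Then tan θ_B = n₂/n₁ = 0.4559, so θ_B = arctan 0.4559 = 24.51°.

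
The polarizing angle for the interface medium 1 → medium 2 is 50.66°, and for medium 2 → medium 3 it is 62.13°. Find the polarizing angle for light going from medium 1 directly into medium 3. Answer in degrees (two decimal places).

Each Brewster angle gives a ratio: n₂/n₁ = tan 50.66° = 1.2200, n₃/n₂ = tan 62.13° = 1.8911.
n₃/n₁ = 2.3071. Then tan θ_B(1→3) = n₃/n₁, so θ_B(1→3) = arctan(2.3071) = 66.57°.

θ_B ≈ 66.57°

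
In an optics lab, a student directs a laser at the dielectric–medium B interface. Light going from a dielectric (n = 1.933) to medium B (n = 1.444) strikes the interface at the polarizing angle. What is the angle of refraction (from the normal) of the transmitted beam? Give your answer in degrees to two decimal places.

θ_t ≈ 53.24°

tan θ_B = n₂/n₁ = 1.444/1.933 = 0.7470, so θ_B = 36.76°.
Since θ_B + θ_t = 90° at Brewster incidence, θ_t = 90° − 36.76° = 53.24°.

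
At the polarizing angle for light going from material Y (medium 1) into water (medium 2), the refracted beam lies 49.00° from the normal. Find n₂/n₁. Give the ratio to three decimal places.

At Brewster incidence θ_B = 90° − θ_t = 90° − 49.00° = 41.00°.
Then n₂/n₁ = tan θ_B = tan 41.00° = 0.869.

n₂/n₁ ≈ 0.869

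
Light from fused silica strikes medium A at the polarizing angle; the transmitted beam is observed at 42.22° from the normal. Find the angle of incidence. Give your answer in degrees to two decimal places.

Brewster's condition makes the reflected and refracted beams perpendicular: θ_B + θ_t = 90°.
θ_B = 90° − 42.22° = 47.78°.

θ_B ≈ 47.78°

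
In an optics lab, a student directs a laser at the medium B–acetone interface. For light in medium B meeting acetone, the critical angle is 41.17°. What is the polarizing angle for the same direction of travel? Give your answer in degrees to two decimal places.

θ_B ≈ 33.36°

n₂/n₁ = sin θ_c = sin 41.17° = 0.6583.
tan θ_B equals the same ratio, so θ_B = arctan(0.6583) = 33.36°.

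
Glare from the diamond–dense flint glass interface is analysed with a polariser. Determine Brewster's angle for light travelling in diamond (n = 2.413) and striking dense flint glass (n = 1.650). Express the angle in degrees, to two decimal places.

The reflected p-component vanishes when tan θ_B = n₂/n₁.
tan θ_B = n₂/n₁ = 1.650/2.413 = 0.6838. Taking the arctangent, θ_B = 34.36°.

θ_B ≈ 34.36°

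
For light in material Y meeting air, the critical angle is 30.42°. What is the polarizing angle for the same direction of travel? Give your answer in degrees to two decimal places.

θ_B ≈ 26.85°

sin θ_c = n₂/n₁, so n₂/n₁ = sin 30.42° = 0.5063.
Brewster: tan θ_B = n₂/n₁ = 0.5063.
θ_B = arctan(0.5063) = 26.85°.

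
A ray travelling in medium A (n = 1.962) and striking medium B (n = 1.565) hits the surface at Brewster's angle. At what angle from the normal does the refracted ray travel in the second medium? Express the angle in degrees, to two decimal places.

θ_B = arctan(n₂/n₁) = arctan(1.565/1.962) = 38.58°.
At Brewster's angle the reflected and refracted rays are perpendicular, so θ_t = 90° − θ_B = 90° − 38.58° = 51.42°.

θ_t ≈ 51.42°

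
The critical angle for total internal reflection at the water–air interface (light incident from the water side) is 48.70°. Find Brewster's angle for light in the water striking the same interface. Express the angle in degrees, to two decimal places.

sin θ_c = n₂/n₁, so n₂/n₁ = sin 48.70° = 0.7513.
Brewster: tan θ_B = n₂/n₁ = 0.7513.
θ_B = arctan(0.7513) = 36.92°.

θ_B ≈ 36.92°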